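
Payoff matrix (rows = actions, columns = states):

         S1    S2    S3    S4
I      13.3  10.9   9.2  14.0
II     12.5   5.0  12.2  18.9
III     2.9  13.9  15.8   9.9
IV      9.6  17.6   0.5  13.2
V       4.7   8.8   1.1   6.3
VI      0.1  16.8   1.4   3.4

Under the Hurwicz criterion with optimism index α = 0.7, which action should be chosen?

II

I: 0.7·14.0 + 0.3·9.2 = 12.56
II: 0.7·18.9 + 0.3·5.0 = 14.73
III: 0.7·15.8 + 0.3·2.9 = 11.93
IV: 0.7·17.6 + 0.3·0.5 = 12.47
V: 0.7·8.8 + 0.3·1.1 = 6.49
VI: 0.7·16.8 + 0.3·0.1 = 11.79
Highest Hurwicz score = 14.73 → II.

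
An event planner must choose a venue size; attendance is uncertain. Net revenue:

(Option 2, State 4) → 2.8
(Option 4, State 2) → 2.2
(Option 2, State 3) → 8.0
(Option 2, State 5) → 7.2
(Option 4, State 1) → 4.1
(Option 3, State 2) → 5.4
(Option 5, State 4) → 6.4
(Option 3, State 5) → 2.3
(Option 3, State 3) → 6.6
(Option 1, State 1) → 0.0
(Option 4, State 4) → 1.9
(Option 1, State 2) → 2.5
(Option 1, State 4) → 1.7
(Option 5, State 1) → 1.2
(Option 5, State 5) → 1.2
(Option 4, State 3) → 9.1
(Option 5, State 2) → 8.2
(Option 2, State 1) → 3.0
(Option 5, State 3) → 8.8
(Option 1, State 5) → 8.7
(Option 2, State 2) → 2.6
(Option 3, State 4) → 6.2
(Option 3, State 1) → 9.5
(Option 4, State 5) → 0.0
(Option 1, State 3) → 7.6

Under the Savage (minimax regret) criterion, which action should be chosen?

Column bests: State 1=9.5, State 2=8.2, State 3=9.1, State 4=6.4, State 5=8.7.
Option 1 regrets: 9.5, 5.7, 1.5, 4.7, 0.0 → max 9.5
Option 2 regrets: 6.5, 5.6, 1.1, 3.6, 1.5 → max 6.5
Option 3 regrets: 0.0, 2.8, 2.5, 0.2, 6.4 → max 6.4
Option 4 regrets: 5.4, 6.0, 0.0, 4.5, 8.7 → max 8.7
Option 5 regrets: 8.3, 0.0, 0.3, 0.0, 7.5 → max 8.3
Smallest max regret = 6.4 → Option 3.

Option 3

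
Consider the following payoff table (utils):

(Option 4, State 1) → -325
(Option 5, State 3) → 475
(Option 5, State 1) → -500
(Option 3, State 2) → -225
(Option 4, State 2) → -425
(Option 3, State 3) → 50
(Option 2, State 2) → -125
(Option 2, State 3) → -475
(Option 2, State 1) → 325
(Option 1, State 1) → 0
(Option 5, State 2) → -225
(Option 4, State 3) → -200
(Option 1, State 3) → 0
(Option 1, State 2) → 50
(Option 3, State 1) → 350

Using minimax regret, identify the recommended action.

Column bests: State 1=350, State 2=50, State 3=475.
Option 1 regrets: 350, 0, 475 → max 475
Option 2 regrets: 25, 175, 950 → max 950
Option 3 regrets: 0, 275, 425 → max 425
Option 4 regrets: 675, 475, 675 → max 675
Option 5 regrets: 850, 275, 0 → max 850
Smallest max regret = 425 → Option 3.

Option 3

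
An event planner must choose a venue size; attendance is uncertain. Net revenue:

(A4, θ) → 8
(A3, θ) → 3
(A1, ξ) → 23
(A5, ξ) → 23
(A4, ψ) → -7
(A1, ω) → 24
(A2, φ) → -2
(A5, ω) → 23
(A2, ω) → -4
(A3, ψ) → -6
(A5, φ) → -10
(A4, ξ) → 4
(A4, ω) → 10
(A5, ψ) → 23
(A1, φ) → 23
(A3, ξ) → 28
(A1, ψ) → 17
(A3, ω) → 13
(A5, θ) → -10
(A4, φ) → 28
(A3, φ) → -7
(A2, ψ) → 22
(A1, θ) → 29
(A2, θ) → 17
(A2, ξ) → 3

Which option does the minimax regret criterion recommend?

A1

Column bests: θ=29, φ=28, ψ=23, ω=24, ξ=28.
A1 regrets: 0, 5, 6, 0, 5 → max 6
A2 regrets: 12, 30, 1, 28, 25 → max 30
A3 regrets: 26, 35, 29, 11, 0 → max 35
A4 regrets: 21, 0, 30, 14, 24 → max 30
A5 regrets: 39, 38, 0, 1, 5 → max 39
Smallest max regret = 6 → A1.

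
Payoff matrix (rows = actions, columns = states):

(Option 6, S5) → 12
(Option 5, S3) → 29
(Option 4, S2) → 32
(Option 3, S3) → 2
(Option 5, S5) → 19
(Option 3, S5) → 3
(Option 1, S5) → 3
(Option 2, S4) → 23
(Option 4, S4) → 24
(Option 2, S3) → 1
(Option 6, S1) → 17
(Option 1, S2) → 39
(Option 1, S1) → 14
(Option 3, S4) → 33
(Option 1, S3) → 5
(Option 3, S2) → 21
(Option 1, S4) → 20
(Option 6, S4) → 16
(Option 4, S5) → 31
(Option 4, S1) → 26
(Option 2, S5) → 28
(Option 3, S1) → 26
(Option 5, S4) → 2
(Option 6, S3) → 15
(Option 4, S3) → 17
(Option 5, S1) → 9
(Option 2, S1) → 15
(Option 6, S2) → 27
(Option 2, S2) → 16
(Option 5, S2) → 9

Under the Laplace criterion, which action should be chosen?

Row averages: Option 1=16.2, Option 2=16.6, Option 3=17, Option 4=26, Option 5=13.6, Option 6=17.4
Highest average = 26 → Option 4.

Option 4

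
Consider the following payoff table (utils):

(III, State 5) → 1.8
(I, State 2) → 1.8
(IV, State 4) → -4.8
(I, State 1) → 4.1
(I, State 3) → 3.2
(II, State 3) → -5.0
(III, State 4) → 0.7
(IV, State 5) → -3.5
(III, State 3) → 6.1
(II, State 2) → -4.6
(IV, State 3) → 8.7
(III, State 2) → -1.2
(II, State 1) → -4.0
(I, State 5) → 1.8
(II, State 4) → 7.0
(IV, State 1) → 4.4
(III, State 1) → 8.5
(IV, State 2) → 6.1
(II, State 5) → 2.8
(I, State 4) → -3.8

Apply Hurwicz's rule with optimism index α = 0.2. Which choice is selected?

III

I: 0.2·4.1 + 0.8·(-3.8) = -2.22
II: 0.2·7.0 + 0.8·(-5.0) = -2.6
III: 0.2·8.5 + 0.8·(-1.2) = 0.74
IV: 0.2·8.7 + 0.8·(-4.8) = -2.1
Highest Hurwicz score = 0.74 → III.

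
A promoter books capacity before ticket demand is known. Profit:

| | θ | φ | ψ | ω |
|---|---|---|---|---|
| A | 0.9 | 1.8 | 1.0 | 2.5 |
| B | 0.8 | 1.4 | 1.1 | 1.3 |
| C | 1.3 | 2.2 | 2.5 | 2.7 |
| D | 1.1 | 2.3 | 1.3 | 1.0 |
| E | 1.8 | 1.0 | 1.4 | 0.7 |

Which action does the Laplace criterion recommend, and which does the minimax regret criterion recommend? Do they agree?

Row averages: A=1.55, B=1.15, C=2.175, D=1.425, E=1.225
Highest average = 2.175 → C.
Column bests: θ=1.8, φ=2.3, ψ=2.5, ω=2.7.
A regrets: 0.9, 0.5, 1.5, 0.2 → max 1.5
B regrets: 1.0, 0.9, 1.4, 1.4 → max 1.4
C regrets: 0.5, 0.1, 0.0, 0.0 → max 0.5
D regrets: 0.7, 0.0, 1.2, 1.7 → max 1.7
E regrets: 0.0, 1.3, 1.1, 2.0 → max 2.0
Smallest max regret = 0.5 → C.

laplace → C; minimax regret → C (agree)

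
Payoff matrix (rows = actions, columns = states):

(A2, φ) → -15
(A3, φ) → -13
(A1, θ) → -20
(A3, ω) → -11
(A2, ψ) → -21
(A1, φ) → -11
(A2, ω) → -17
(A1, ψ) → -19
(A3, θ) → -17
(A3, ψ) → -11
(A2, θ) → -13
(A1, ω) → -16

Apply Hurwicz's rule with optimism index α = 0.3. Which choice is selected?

A1: 0.3·(-11) + 0.7·(-20) = -17.3
A2: 0.3·(-13) + 0.7·(-21) = -18.6
A3: 0.3·(-11) + 0.7·(-17) = -15.2
Highest Hurwicz score = -15.2 → A3.

A3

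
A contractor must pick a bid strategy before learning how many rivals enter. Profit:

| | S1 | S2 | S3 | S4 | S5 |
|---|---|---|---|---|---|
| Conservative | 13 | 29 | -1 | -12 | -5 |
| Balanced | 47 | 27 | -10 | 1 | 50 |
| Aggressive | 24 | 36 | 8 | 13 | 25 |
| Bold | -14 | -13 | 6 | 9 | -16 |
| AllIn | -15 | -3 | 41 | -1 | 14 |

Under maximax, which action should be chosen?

Balanced

Row maxima: Conservative=29, Balanced=50, Aggressive=36, Bold=9, AllIn=41
Best best-case = 50 → Balanced.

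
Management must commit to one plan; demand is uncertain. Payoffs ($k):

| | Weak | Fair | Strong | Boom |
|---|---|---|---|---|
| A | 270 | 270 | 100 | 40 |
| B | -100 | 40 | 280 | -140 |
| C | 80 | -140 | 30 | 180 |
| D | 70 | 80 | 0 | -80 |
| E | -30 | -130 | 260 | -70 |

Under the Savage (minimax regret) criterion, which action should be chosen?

A

Column bests: Weak=270, Fair=270, Strong=280, Boom=180.
A regrets: 0, 0, 180, 140 → max 180
B regrets: 370, 230, 0, 320 → max 370
C regrets: 190, 410, 250, 0 → max 410
D regrets: 200, 190, 280, 260 → max 280
E regrets: 300, 400, 20, 250 → max 400
Smallest max regret = 180 → A.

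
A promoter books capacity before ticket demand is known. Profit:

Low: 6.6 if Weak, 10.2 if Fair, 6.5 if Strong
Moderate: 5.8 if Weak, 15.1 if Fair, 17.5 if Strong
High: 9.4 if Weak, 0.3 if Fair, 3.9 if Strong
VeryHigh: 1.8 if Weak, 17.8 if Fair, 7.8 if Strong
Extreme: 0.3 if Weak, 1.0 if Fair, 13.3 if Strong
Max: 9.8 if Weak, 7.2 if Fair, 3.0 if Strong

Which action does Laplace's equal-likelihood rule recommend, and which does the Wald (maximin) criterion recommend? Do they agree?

Row averages: Low=233/30, Moderate=12.8, High=68/15, VeryHigh=137/15, Extreme=73/15, Max=20/3
Highest average = 12.8 → Moderate.
Row minima: Low=6.5, Moderate=5.8, High=0.3, VeryHigh=1.8, Extreme=0.3, Max=3.0
Best worst-case = 6.5 → Low.

laplace → Moderate; maximin → Low (disagree)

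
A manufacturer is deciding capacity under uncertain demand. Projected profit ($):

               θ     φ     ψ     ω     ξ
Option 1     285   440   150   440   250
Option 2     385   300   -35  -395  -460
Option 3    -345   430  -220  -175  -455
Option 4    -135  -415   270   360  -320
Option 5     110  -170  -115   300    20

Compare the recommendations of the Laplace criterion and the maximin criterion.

Row averages: Option 1=313, Option 2=-41, Option 3=-153, Option 4=-48, Option 5=29
Highest average = 313 → Option 1.
Row minima: Option 1=150, Option 2=-460, Option 3=-455, Option 4=-415, Option 5=-170
Best worst-case = 150 → Option 1.

laplace → Option 1; maximin → Option 1 (agree)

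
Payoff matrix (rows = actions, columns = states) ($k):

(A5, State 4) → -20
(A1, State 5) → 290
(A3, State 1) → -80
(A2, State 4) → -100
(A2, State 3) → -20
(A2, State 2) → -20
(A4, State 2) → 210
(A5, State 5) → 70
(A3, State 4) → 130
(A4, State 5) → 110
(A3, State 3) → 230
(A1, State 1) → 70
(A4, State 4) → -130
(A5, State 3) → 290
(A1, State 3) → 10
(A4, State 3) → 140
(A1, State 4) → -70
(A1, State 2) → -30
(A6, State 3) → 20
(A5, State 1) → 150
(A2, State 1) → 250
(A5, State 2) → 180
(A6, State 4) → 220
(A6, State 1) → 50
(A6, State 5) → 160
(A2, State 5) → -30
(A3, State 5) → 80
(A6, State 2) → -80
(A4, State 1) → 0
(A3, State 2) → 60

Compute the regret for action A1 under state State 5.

Best payoff under State 5 is 290.
Regret = 290 − 290 = 0.

0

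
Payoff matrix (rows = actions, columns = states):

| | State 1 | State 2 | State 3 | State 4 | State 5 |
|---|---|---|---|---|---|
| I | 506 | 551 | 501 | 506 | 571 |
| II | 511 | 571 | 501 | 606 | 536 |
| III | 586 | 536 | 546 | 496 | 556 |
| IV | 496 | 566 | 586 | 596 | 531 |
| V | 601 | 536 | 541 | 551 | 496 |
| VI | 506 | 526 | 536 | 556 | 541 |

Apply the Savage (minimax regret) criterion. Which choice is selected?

Column bests: State 1=601, State 2=571, State 3=586, State 4=606, State 5=571.
I regrets: 95, 20, 85, 100, 0 → max 100
II regrets: 90, 0, 85, 0, 35 → max 90
III regrets: 15, 35, 40, 110, 15 → max 110
IV regrets: 105, 5, 0, 10, 40 → max 105
V regrets: 0, 35, 45, 55, 75 → max 75
VI regrets: 95, 45, 50, 50, 30 → max 95
Smallest max regret = 75 → V.

V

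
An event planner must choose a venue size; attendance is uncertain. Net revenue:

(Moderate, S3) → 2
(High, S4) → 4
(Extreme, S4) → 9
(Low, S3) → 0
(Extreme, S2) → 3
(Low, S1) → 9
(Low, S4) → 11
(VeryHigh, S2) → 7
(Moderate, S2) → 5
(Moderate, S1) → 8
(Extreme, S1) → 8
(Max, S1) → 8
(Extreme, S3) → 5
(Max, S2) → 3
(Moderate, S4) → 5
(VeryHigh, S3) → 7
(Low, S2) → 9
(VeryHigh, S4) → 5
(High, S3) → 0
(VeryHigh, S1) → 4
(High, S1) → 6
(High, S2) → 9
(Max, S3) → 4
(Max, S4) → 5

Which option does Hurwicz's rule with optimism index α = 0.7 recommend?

Low: 0.7·11 + 0.3·0 = 7.7
Moderate: 0.7·8 + 0.3·2 = 6.2
High: 0.7·9 + 0.3·0 = 6.3
VeryHigh: 0.7·7 + 0.3·4 = 6.1
Extreme: 0.7·9 + 0.3·3 = 7.2
Max: 0.7·8 + 0.3·3 = 6.5
Highest Hurwicz score = 7.7 → Low.

Low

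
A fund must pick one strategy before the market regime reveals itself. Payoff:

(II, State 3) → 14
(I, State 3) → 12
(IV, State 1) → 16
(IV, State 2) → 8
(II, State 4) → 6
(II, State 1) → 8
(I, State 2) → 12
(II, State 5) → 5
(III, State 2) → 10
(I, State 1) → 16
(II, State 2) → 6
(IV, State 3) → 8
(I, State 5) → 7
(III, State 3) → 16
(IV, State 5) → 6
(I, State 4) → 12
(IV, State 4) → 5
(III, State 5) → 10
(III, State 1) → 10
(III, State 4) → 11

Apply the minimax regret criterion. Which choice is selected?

I

Column bests: State 1=16, State 2=12, State 3=16, State 4=12, State 5=10.
I regrets: 0, 0, 4, 0, 3 → max 4
II regrets: 8, 6, 2, 6, 5 → max 8
III regrets: 6, 2, 0, 1, 0 → max 6
IV regrets: 0, 4, 8, 7, 4 → max 8
Smallest max regret = 4 → I.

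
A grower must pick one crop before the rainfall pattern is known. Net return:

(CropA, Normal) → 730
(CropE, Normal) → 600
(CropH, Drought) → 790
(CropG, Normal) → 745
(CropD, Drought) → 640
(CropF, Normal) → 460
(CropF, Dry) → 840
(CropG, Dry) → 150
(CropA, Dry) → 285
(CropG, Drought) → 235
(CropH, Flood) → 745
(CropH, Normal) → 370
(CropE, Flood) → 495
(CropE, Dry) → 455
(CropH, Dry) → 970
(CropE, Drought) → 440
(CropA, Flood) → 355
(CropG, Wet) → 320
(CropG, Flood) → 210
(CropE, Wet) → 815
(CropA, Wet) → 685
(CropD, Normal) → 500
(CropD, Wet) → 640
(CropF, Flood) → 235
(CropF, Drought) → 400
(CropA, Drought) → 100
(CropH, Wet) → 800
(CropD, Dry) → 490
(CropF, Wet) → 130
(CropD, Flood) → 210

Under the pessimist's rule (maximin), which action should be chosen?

Row minima: CropG=150, CropE=440, CropH=370, CropA=100, CropD=210, CropF=130
Best worst-case = 440 → CropE.

CropE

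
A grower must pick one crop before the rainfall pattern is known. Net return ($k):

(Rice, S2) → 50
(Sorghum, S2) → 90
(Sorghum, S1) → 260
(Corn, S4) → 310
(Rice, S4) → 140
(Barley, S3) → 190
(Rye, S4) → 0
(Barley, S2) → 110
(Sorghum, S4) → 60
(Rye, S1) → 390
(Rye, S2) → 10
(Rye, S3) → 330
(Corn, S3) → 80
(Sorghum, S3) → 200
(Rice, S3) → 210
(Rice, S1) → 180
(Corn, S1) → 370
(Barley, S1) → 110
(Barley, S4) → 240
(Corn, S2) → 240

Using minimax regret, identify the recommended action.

Rice

Column bests: S1=390, S2=240, S3=330, S4=310.
Barley regrets: 280, 130, 140, 70 → max 280
Rice regrets: 210, 190, 120, 170 → max 210
Corn regrets: 20, 0, 250, 0 → max 250
Sorghum regrets: 130, 150, 130, 250 → max 250
Rye regrets: 0, 230, 0, 310 → max 310
Smallest max regret = 210 → Rice.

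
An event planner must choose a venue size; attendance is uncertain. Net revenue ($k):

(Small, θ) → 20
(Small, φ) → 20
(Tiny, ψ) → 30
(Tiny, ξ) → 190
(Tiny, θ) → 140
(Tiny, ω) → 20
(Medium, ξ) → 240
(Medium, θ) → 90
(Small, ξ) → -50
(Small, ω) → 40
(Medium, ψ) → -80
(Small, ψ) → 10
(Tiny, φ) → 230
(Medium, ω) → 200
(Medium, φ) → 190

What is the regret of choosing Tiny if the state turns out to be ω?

Best payoff under ω is 200.
Regret = 200 − 20 = 180.

180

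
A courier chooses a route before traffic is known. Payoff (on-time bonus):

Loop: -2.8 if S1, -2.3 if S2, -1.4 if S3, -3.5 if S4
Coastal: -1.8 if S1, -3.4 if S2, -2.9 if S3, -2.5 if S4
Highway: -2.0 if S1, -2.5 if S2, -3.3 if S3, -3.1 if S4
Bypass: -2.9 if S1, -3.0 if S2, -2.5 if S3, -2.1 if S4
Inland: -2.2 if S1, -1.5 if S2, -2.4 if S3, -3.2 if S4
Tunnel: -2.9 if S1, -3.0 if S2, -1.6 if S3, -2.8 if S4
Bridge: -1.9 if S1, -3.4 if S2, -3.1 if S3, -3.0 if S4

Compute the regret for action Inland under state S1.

Best payoff under S1 is -1.8.
Regret = -1.8 − (-2.2) = 0.4.

0.4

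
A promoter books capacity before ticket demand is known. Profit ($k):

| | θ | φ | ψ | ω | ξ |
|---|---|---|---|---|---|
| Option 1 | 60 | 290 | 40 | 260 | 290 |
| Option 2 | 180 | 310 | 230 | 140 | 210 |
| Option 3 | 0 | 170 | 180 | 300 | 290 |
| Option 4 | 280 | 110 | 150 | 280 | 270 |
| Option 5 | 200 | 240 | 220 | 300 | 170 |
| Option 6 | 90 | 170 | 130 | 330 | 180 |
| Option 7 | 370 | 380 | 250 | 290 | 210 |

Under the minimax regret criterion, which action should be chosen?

Column bests: θ=370, φ=380, ψ=250, ω=330, ξ=290.
Option 1 regrets: 310, 90, 210, 70, 0 → max 310
Option 2 regrets: 190, 70, 20, 190, 80 → max 190
Option 3 regrets: 370, 210, 70, 30, 0 → max 370
Option 4 regrets: 90, 270, 100, 50, 20 → max 270
Option 5 regrets: 170, 140, 30, 30, 120 → max 170
Option 6 regrets: 280, 210, 120, 0, 110 → max 280
Option 7 regrets: 0, 0, 0, 40, 80 → max 80
Smallest max regret = 80 → Option 7.

Option 7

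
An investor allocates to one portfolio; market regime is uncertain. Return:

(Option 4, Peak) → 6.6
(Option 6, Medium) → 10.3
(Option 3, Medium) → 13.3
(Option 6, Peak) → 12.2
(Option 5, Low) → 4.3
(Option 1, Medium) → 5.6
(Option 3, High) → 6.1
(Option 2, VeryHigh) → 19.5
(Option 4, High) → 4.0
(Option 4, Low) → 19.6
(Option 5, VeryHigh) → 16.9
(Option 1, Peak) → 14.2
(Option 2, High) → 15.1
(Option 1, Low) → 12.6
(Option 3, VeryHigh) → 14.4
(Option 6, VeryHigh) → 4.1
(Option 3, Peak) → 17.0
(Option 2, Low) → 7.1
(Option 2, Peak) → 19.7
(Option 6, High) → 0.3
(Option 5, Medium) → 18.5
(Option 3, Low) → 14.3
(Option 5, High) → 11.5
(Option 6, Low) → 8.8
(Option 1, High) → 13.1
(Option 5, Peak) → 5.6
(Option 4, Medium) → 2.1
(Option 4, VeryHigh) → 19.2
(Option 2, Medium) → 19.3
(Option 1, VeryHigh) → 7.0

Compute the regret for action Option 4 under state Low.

0.0

Best payoff under Low is 19.6.
Regret = 19.6 − 19.6 = 0.0.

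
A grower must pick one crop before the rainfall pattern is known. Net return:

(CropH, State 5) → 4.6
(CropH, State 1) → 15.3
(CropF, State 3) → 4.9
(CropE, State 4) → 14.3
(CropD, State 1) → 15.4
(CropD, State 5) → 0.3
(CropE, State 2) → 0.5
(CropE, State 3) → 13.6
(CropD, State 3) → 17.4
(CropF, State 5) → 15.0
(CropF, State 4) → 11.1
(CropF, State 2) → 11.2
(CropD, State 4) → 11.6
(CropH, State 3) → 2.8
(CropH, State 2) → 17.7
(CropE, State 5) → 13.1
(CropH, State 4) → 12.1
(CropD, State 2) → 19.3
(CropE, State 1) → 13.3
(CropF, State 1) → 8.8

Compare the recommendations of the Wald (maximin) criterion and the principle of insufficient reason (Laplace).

maximin → CropF; laplace → CropD (disagree)

Row minima: CropD=0.3, CropH=2.8, CropF=4.9, CropE=0.5
Best worst-case = 4.9 → CropF.
Row averages: CropD=12.8, CropH=10.5, CropF=10.2, CropE=10.96
Highest average = 12.8 → CropD.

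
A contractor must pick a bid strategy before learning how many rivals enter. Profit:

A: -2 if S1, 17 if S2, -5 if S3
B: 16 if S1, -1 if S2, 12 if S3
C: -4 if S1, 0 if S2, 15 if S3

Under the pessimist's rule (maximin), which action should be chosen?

B

Row minima: A=-5, B=-1, C=-4
Best worst-case = -1 → B.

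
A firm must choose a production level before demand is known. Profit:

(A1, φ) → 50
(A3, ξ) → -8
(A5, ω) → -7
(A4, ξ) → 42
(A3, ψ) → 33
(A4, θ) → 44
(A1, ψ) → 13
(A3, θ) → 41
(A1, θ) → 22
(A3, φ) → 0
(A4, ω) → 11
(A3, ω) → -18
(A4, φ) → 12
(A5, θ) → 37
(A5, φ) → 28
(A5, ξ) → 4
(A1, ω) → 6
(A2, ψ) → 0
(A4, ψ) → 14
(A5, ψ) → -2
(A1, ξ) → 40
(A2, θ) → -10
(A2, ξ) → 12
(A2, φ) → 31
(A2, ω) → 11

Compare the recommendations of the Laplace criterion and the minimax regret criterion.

laplace → A1; minimax regret → A1 (agree)

Row averages: A1=26.2, A2=8.8, A3=9.6, A4=24.6, A5=12
Highest average = 26.2 → A1.
Column bests: θ=44, φ=50, ψ=33, ω=11, ξ=42.
A1 regrets: 22, 0, 20, 5, 2 → max 22
A2 regrets: 54, 19, 33, 0, 30 → max 54
A3 regrets: 3, 50, 0, 29, 50 → max 50
A4 regrets: 0, 38, 19, 0, 0 → max 38
A5 regrets: 7, 22, 35, 18, 38 → max 38
Smallest max regret = 22 → A1.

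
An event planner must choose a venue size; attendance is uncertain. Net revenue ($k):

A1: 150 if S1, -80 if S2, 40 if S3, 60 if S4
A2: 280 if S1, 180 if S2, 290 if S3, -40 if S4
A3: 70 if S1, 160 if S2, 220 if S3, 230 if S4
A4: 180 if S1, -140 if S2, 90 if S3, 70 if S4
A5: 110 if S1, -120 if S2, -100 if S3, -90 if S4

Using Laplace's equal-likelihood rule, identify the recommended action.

A2

Row averages: A1=42.5, A2=177.5, A3=170, A4=50, A5=-50
Highest average = 177.5 → A2.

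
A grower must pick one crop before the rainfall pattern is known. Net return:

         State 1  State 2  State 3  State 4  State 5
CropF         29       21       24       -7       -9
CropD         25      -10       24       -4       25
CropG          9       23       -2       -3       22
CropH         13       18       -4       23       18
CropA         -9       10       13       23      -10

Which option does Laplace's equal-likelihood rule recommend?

Row averages: CropF=11.6, CropD=12, CropG=9.8, CropH=13.6, CropA=5.4
Highest average = 13.6 → CropH.

CropH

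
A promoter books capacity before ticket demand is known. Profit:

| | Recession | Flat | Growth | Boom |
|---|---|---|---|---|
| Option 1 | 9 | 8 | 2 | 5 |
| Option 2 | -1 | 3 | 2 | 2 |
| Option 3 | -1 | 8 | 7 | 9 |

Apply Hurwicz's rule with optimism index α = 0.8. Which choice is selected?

Option 1

Option 1: 0.8·9 + 0.2·2 = 7.6
Option 2: 0.8·3 + 0.2·(-1) = 2.2
Option 3: 0.8·9 + 0.2·(-1) = 7
Highest Hurwicz score = 7.6 → Option 1.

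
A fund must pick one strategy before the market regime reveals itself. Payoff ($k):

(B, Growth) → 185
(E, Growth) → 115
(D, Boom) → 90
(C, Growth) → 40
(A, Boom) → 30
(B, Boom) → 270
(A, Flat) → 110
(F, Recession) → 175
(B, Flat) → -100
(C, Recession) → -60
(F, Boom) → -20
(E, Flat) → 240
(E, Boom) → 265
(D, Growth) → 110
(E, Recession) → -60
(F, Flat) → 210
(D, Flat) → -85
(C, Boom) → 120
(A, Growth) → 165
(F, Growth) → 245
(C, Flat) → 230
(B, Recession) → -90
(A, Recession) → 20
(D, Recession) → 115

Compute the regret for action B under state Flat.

Best payoff under Flat is 240.
Regret = 240 − (-100) = 340.

340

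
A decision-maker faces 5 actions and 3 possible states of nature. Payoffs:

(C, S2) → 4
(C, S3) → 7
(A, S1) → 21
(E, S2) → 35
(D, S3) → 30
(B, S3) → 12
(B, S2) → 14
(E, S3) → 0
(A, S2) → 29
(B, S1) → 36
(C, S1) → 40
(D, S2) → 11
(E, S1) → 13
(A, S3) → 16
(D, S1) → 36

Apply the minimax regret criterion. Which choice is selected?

A

Column bests: S1=40, S2=35, S3=30.
A regrets: 19, 6, 14 → max 19
B regrets: 4, 21, 18 → max 21
C regrets: 0, 31, 23 → max 31
D regrets: 4, 24, 0 → max 24
E regrets: 27, 0, 30 → max 30
Smallest max regret = 19 → A.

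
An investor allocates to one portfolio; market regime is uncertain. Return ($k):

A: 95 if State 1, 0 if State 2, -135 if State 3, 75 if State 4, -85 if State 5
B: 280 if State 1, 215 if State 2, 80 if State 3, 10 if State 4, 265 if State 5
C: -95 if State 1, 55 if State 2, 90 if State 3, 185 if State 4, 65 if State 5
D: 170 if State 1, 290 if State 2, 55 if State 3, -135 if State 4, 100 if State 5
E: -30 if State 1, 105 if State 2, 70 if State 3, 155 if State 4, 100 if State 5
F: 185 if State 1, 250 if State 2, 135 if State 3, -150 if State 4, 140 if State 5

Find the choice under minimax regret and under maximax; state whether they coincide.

Column bests: State 1=280, State 2=290, State 3=135, State 4=185, State 5=265.
A regrets: 185, 290, 270, 110, 350 → max 350
B regrets: 0, 75, 55, 175, 0 → max 175
C regrets: 375, 235, 45, 0, 200 → max 375
D regrets: 110, 0, 80, 320, 165 → max 320
E regrets: 310, 185, 65, 30, 165 → max 310
F regrets: 95, 40, 0, 335, 125 → max 335
Smallest max regret = 175 → B.
Row maxima: A=95, B=280, C=185, D=290, E=155, F=250
Best best-case = 290 → D.

minimax regret → B; maximax → D (disagree)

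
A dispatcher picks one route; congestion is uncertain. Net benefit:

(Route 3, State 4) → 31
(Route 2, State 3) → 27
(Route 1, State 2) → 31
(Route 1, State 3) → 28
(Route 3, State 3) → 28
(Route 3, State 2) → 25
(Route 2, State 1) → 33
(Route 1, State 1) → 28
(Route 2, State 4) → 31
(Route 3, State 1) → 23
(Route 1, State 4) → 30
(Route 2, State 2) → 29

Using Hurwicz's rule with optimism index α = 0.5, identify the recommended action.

Route 1: 0.5·31 + 0.5·28 = 29.5
Route 2: 0.5·33 + 0.5·27 = 30
Route 3: 0.5·31 + 0.5·23 = 27
Highest Hurwicz score = 30 → Route 2.

Route 2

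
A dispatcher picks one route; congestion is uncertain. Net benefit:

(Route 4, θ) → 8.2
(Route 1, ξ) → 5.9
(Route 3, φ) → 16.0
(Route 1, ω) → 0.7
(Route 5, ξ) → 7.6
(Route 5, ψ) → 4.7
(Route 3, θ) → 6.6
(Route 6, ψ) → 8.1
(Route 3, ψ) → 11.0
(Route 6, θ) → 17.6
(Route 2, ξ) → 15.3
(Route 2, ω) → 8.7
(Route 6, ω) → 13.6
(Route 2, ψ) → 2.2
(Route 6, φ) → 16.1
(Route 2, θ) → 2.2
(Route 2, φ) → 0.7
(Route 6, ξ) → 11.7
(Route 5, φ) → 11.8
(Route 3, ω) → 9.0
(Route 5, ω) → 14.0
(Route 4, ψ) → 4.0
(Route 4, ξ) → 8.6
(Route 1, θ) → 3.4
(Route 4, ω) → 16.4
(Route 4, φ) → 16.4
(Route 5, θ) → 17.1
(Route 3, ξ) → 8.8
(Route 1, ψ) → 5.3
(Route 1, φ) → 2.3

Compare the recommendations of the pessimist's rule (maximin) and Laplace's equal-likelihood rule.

maximin → Route 6; laplace → Route 6 (agree)

Row minima: Route 1=0.7, Route 2=0.7, Route 3=6.6, Route 4=4.0, Route 5=4.7, Route 6=8.1
Best worst-case = 8.1 → Route 6.
Row averages: Route 1=3.52, Route 2=5.82, Route 3=10.28, Route 4=10.72, Route 5=11.04, Route 6=13.42
Highest average = 13.42 → Route 6.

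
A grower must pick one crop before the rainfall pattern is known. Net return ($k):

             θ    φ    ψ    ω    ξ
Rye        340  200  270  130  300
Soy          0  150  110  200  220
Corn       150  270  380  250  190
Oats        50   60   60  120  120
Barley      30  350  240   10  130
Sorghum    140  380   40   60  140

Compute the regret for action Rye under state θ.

0

Best payoff under θ is 340.
Regret = 340 − 340 = 0.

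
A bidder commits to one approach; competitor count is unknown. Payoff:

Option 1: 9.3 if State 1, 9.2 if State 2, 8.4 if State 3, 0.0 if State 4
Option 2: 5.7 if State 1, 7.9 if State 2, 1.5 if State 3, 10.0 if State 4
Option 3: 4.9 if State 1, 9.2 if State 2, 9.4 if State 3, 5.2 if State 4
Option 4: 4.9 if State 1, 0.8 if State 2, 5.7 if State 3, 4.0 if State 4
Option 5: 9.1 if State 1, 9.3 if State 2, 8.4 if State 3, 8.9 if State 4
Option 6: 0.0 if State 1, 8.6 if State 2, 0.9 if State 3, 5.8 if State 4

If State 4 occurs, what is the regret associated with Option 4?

Best payoff under State 4 is 10.0.
Regret = 10.0 − 4.0 = 6.0.

6.0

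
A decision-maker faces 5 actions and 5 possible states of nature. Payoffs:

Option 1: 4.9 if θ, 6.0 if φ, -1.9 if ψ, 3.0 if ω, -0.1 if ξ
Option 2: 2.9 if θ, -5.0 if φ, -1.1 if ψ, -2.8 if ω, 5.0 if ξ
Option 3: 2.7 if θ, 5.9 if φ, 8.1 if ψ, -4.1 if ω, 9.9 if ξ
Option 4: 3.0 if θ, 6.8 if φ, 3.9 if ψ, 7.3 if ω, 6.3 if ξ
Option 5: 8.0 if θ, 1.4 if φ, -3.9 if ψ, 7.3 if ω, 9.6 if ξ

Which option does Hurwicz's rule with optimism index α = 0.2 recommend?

Option 4

Option 1: 0.2·6.0 + 0.8·(-1.9) = -0.32
Option 2: 0.2·5.0 + 0.8·(-5.0) = -3
Option 3: 0.2·9.9 + 0.8·(-4.1) = -1.3
Option 4: 0.2·7.3 + 0.8·3.0 = 3.86
Option 5: 0.2·9.6 + 0.8·(-3.9) = -1.2
Highest Hurwicz score = 3.86 → Option 4.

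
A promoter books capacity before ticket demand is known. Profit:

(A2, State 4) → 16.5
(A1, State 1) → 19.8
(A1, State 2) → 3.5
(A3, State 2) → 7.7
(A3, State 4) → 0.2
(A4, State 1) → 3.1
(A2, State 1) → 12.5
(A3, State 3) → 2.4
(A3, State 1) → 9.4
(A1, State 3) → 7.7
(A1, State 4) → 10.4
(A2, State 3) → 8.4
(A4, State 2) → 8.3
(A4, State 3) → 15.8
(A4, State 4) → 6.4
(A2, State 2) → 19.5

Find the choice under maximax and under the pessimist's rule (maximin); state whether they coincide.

Row maxima: A1=19.8, A2=19.5, A3=9.4, A4=15.8
Best best-case = 19.8 → A1.
Row minima: A1=3.5, A2=8.4, A3=0.2, A4=3.1
Best worst-case = 8.4 → A2.

maximax → A1; maximin → A2 (disagree)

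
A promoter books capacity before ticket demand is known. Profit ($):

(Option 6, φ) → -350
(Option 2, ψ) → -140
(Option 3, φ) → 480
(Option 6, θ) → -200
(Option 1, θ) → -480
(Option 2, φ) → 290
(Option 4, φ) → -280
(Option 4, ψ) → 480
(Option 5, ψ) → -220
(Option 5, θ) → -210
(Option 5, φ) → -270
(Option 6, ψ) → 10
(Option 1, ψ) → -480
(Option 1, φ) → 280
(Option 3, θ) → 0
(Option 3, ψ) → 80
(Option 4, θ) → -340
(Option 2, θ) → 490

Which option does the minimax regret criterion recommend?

Option 3

Column bests: θ=490, φ=480, ψ=480.
Option 1 regrets: 970, 200, 960 → max 970
Option 2 regrets: 0, 190, 620 → max 620
Option 3 regrets: 490, 0, 400 → max 490
Option 4 regrets: 830, 760, 0 → max 830
Option 5 regrets: 700, 750, 700 → max 750
Option 6 regrets: 690, 830, 470 → max 830
Smallest max regret = 490 → Option 3.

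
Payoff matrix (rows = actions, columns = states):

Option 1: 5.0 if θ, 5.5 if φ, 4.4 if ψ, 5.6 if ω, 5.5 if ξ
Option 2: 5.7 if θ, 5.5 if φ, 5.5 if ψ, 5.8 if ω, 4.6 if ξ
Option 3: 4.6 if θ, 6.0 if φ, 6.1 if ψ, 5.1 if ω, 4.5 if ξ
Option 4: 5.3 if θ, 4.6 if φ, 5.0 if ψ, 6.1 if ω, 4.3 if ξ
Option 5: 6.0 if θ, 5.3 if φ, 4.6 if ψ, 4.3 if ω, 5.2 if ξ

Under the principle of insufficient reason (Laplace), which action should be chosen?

Row averages: Option 1=5.2, Option 2=5.42, Option 3=5.26, Option 4=5.06, Option 5=5.08
Highest average = 5.42 → Option 2.

Option 2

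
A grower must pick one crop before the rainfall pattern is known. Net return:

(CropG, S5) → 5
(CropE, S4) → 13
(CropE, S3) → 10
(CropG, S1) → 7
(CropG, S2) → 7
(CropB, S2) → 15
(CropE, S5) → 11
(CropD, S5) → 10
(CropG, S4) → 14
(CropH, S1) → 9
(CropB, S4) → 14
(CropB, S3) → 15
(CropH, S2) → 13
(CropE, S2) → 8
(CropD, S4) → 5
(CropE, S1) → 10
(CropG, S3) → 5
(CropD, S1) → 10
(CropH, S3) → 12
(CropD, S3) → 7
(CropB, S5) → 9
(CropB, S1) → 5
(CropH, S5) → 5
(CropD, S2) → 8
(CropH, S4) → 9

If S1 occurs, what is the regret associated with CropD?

0

Best payoff under S1 is 10.
Regret = 10 − 10 = 0.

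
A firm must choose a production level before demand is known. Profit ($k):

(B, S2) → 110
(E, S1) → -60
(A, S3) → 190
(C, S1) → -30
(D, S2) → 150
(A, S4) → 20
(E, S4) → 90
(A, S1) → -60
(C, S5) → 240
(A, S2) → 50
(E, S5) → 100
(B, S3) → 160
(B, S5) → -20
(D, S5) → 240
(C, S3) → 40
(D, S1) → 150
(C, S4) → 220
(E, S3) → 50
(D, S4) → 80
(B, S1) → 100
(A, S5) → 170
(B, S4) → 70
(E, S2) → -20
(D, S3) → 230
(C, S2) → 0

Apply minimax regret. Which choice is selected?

D

Column bests: S1=150, S2=150, S3=230, S4=220, S5=240.
A regrets: 210, 100, 40, 200, 70 → max 210
B regrets: 50, 40, 70, 150, 260 → max 260
C regrets: 180, 150, 190, 0, 0 → max 190
D regrets: 0, 0, 0, 140, 0 → max 140
E regrets: 210, 170, 180, 130, 140 → max 210
Smallest max regret = 140 → D.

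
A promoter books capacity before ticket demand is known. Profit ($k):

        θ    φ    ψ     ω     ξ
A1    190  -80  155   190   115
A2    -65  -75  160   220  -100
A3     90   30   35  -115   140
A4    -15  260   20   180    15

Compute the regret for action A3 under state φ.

Best payoff under φ is 260.
Regret = 260 − 30 = 230.

230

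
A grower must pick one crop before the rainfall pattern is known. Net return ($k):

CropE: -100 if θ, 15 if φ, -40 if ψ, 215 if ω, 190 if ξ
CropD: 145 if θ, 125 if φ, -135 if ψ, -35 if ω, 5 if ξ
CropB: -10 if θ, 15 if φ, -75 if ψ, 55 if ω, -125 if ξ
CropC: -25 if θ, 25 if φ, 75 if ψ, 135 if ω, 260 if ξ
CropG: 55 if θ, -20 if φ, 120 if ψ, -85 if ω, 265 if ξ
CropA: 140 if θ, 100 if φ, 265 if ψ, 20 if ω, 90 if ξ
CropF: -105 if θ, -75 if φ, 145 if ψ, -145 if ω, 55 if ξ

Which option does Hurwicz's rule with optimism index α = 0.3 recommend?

CropE: 0.3·215 + 0.7·(-100) = -5.5
CropD: 0.3·145 + 0.7·(-135) = -51
CropB: 0.3·55 + 0.7·(-125) = -71
CropC: 0.3·260 + 0.7·(-25) = 60.5
CropG: 0.3·265 + 0.7·(-85) = 20
CropA: 0.3·265 + 0.7·20 = 93.5
CropF: 0.3·145 + 0.7·(-145) = -58
Highest Hurwicz score = 93.5 → CropA.

CropA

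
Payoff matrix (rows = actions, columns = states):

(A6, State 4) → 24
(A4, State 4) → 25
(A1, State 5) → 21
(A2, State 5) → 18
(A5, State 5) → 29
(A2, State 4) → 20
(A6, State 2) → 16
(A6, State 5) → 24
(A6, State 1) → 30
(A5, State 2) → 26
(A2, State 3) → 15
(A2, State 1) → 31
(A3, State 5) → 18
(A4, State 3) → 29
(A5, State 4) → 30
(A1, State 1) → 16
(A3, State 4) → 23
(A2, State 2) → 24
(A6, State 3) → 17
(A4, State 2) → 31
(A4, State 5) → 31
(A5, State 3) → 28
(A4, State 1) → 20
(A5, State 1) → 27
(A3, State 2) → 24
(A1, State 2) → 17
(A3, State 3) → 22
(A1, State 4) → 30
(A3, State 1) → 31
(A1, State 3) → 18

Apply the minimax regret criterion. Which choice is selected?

Column bests: State 1=31, State 2=31, State 3=29, State 4=30, State 5=31.
A1 regrets: 15, 14, 11, 0, 10 → max 15
A2 regrets: 0, 7, 14, 10, 13 → max 14
A3 regrets: 0, 7, 7, 7, 13 → max 13
A4 regrets: 11, 0, 0, 5, 0 → max 11
A5 regrets: 4, 5, 1, 0, 2 → max 5
A6 regrets: 1, 15, 12, 6, 7 → max 15
Smallest max regret = 5 → A5.

A5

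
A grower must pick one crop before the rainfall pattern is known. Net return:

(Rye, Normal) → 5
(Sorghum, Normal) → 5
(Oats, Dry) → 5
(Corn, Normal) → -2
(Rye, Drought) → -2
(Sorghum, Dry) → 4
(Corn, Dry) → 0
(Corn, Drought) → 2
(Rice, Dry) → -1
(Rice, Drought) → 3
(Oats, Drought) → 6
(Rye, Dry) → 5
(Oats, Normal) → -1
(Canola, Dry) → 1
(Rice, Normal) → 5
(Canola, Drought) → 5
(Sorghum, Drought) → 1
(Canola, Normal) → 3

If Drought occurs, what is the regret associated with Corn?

Best payoff under Drought is 6.
Regret = 6 − 2 = 4.

4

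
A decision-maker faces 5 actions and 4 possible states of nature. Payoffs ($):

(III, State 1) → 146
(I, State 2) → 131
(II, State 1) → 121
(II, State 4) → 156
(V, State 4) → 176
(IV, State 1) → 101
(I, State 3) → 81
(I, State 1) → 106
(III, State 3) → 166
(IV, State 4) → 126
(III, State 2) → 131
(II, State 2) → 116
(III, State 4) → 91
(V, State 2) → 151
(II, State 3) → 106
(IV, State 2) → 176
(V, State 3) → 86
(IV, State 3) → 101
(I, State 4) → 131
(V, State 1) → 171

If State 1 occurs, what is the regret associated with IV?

Best payoff under State 1 is 171.
Regret = 171 − 101 = 70.

70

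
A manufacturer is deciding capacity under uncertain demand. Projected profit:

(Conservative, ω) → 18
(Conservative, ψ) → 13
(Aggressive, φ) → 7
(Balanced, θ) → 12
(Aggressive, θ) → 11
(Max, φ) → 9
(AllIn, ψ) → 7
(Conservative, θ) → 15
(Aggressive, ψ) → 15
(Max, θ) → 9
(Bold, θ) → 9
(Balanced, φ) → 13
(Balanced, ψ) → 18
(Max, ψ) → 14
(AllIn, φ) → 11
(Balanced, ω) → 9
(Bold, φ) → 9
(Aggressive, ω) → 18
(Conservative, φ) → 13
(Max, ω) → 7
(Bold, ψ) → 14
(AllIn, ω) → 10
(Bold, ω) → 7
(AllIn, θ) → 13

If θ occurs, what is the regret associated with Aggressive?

4

Best payoff under θ is 15.
Regret = 15 − 11 = 4.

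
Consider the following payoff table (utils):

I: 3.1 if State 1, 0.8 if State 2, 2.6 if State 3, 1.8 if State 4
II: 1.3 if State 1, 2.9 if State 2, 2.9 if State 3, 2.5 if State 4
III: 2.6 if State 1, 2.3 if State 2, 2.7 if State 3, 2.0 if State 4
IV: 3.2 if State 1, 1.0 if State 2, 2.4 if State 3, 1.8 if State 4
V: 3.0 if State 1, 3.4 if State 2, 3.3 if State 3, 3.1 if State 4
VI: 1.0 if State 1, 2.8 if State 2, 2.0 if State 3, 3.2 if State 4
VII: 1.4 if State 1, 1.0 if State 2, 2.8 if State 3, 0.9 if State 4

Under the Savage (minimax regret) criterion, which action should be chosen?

Column bests: State 1=3.2, State 2=3.4, State 3=3.3, State 4=3.2.
I regrets: 0.1, 2.6, 0.7, 1.4 → max 2.6
II regrets: 1.9, 0.5, 0.4, 0.7 → max 1.9
III regrets: 0.6, 1.1, 0.6, 1.2 → max 1.2
IV regrets: 0.0, 2.4, 0.9, 1.4 → max 2.4
V regrets: 0.2, 0.0, 0.0, 0.1 → max 0.2
VI regrets: 2.2, 0.6, 1.3, 0.0 → max 2.2
VII regrets: 1.8, 2.4, 0.5, 2.3 → max 2.4
Smallest max regret = 0.2 → V.

V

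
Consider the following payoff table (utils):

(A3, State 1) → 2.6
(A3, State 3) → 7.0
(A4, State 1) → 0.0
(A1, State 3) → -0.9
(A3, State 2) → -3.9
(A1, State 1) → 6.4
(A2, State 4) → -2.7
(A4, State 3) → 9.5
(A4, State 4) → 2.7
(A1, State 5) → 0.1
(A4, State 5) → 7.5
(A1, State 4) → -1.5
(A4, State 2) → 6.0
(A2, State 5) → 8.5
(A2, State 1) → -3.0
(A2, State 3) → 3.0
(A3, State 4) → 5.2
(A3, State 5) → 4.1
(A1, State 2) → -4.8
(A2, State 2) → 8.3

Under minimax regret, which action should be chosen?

Column bests: State 1=6.4, State 2=8.3, State 3=9.5, State 4=5.2, State 5=8.5.
A1 regrets: 0.0, 13.1, 10.4, 6.7, 8.4 → max 13.1
A2 regrets: 9.4, 0.0, 6.5, 7.9, 0.0 → max 9.4
A3 regrets: 3.8, 12.2, 2.5, 0.0, 4.4 → max 12.2
A4 regrets: 6.4, 2.3, 0.0, 2.5, 1.0 → max 6.4
Smallest max regret = 6.4 → A4.

A4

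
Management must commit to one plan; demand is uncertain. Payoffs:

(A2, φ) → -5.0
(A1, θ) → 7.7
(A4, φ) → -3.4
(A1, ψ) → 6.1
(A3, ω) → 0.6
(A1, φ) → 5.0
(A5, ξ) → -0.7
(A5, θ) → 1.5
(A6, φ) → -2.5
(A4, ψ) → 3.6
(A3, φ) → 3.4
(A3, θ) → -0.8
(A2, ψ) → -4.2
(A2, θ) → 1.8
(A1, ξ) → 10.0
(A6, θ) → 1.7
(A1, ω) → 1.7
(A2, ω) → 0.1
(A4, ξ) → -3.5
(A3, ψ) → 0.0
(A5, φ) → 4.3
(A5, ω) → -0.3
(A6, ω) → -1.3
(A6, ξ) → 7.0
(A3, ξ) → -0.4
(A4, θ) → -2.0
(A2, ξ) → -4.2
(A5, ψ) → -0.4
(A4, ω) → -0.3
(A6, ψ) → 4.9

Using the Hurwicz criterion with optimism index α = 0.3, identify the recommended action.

A1

A1: 0.3·10.0 + 0.7·1.7 = 4.19
A2: 0.3·1.8 + 0.7·(-5.0) = -2.96
A3: 0.3·3.4 + 0.7·(-0.8) = 0.46
A4: 0.3·3.6 + 0.7·(-3.5) = -1.37
A5: 0.3·4.3 + 0.7·(-0.7) = 0.8
A6: 0.3·7.0 + 0.7·(-2.5) = 0.35
Highest Hurwicz score = 4.19 → A1.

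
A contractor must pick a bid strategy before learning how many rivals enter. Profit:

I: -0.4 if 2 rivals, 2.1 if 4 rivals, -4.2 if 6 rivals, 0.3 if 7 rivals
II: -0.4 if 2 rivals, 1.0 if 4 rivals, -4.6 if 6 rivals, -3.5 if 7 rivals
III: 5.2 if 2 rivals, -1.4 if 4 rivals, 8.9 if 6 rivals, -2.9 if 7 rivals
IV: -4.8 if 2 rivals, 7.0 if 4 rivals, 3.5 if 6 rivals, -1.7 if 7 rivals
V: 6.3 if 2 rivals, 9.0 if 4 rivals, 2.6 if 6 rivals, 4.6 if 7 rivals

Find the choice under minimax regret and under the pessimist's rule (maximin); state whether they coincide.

minimax regret → V; maximin → V (agree)

Column bests: 2 rivals=6.3, 4 rivals=9.0, 6 rivals=8.9, 7 rivals=4.6.
I regrets: 6.7, 6.9, 13.1, 4.3 → max 13.1
II regrets: 6.7, 8.0, 13.5, 8.1 → max 13.5
III regrets: 1.1, 10.4, 0.0, 7.5 → max 10.4
IV regrets: 11.1, 2.0, 5.4, 6.3 → max 11.1
V regrets: 0.0, 0.0, 6.3, 0.0 → max 6.3
Smallest max regret = 6.3 → V.
Row minima: I=-4.2, II=-4.6, III=-2.9, IV=-4.8, V=2.6
Best worst-case = 2.6 → V.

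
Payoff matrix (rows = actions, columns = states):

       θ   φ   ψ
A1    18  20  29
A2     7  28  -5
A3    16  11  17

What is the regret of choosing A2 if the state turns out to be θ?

Best payoff under θ is 18.
Regret = 18 − 7 = 11.

11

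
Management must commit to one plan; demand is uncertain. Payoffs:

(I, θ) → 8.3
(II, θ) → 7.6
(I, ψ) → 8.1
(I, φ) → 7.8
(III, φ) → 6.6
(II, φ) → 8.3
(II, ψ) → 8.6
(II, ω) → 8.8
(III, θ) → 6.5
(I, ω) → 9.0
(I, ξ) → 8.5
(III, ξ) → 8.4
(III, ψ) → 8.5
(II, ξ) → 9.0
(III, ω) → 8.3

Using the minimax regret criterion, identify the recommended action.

I

Column bests: θ=8.3, φ=8.3, ψ=8.6, ω=9.0, ξ=9.0.
I regrets: 0.0, 0.5, 0.5, 0.0, 0.5 → max 0.5
II regrets: 0.7, 0.0, 0.0, 0.2, 0.0 → max 0.7
III regrets: 1.8, 1.7, 0.1, 0.7, 0.6 → max 1.8
Smallest max regret = 0.5 → I.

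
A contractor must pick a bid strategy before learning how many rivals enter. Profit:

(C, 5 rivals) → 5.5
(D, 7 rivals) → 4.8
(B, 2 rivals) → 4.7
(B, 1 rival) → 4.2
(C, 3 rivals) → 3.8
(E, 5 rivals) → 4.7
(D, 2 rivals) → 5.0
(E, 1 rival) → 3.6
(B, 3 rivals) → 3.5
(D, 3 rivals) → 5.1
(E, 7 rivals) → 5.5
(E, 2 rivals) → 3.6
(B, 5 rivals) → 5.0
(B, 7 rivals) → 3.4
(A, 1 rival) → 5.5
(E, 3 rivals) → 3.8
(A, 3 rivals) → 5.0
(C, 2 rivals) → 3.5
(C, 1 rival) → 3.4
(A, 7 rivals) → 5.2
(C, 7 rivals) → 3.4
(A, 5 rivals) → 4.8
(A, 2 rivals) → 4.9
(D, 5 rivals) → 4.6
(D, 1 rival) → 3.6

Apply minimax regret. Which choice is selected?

Column bests: 1 rival=5.5, 2 rivals=5.0, 3 rivals=5.1, 5 rivals=5.5, 7 rivals=5.5.
A regrets: 0.0, 0.1, 0.1, 0.7, 0.3 → max 0.7
B regrets: 1.3, 0.3, 1.6, 0.5, 2.1 → max 2.1
C regrets: 2.1, 1.5, 1.3, 0.0, 2.1 → max 2.1
D regrets: 1.9, 0.0, 0.0, 0.9, 0.7 → max 1.9
E regrets: 1.9, 1.4, 1.3, 0.8, 0.0 → max 1.9
Smallest max regret = 0.7 → A.

A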